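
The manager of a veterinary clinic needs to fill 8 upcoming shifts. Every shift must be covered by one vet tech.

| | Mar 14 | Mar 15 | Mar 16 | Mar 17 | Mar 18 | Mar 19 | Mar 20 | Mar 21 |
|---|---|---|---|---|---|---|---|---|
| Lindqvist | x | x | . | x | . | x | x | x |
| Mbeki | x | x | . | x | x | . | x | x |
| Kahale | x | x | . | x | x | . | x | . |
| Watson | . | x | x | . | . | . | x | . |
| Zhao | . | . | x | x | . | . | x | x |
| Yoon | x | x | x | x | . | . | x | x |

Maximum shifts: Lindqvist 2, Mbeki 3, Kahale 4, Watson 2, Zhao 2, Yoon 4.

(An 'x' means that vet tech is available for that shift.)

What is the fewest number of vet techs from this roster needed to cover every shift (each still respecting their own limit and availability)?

8 slots to fill and no one can take more than 4, so at least ⌈8/4⌉ = 2 vet techs are needed.
Shifts {Mar 16, Mar 18, Mar 19} need 3 slots, but among the vet techs available for them (Lindqvist, Mbeki, Kahale, Watson, Zhao, and Yoon) any 2 together supply at most 2. So 2 vet techs are not enough.
Lindqvist, Mbeki, and Yoon alone can cover everything: Mar 14→Lindqvist, Mar 15→Mbeki, Mar 16→Yoon, Mar 17→Mbeki, Mar 18→Mbeki, Mar 19→Lindqvist, Mar 20→Yoon, Mar 21→Yoon.

3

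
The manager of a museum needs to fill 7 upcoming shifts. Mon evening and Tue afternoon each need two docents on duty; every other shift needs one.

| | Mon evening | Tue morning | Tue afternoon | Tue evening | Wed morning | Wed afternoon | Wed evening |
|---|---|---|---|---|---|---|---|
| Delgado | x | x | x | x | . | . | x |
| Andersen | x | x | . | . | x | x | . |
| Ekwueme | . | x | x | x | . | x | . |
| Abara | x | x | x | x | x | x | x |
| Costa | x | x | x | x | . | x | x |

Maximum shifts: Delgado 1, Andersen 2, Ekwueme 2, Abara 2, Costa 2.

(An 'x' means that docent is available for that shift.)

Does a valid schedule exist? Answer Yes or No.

Yes

One valid schedule: Mon evening→Abara+Costa, Tue morning→Ekwueme, Tue afternoon→Abara+Costa, Tue evening→Ekwueme, Wed morning→Andersen, Wed afternoon→Andersen, Wed evening→Delgado.
Loads: Delgado 1/1, Andersen 2/2, Ekwueme 2/2, Abara 2/2, Costa 2/2 — all within limits.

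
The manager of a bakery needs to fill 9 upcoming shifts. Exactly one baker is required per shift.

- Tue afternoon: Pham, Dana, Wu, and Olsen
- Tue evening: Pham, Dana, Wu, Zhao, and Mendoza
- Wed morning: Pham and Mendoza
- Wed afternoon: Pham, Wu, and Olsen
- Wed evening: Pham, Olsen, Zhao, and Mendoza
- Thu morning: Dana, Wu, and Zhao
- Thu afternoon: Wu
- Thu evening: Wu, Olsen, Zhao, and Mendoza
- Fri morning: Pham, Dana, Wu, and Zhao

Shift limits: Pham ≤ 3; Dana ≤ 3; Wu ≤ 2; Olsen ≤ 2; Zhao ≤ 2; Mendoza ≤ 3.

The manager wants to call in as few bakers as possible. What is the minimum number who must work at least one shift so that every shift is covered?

9 slots to fill and no one can take more than 3, so at least ⌈9/3⌉ = 3 bakers are needed.
No set of 3 bakers can cover every shift (each such set leaves at least one shift with no one available or exceeds a cap).
Pham, Dana, Wu, and Olsen alone can cover everything: Tue afternoon→Dana, Tue evening→Pham, Wed morning→Pham, Wed afternoon→Olsen, Wed evening→Pham, Thu morning→Dana, Thu afternoon→Wu, Thu evening→Wu, Fri morning→Dana.

4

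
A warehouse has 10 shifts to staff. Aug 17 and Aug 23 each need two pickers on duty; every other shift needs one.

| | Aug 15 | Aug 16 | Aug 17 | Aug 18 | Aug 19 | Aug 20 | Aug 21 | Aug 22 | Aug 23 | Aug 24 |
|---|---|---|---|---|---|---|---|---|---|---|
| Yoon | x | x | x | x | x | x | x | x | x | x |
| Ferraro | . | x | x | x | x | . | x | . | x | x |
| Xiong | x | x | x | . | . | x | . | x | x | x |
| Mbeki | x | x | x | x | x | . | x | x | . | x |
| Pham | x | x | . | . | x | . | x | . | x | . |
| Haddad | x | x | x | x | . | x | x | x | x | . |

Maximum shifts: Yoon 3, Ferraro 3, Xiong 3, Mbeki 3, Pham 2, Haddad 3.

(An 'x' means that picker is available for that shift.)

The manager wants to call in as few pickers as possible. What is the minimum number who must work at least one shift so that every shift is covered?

12 slots to fill and no one can take more than 3, so at least ⌈12/3⌉ = 4 pickers are needed.
Yoon, Ferraro, Xiong, and Mbeki alone can cover everything: Aug 15→Yoon, Aug 16→Mbeki, Aug 17→Xiong+Mbeki, Aug 18→Yoon, Aug 19→Ferraro, Aug 20→Yoon, Aug 21→Ferraro, Aug 22→Xiong, Aug 23→Ferraro+Xiong, Aug 24→Mbeki.

4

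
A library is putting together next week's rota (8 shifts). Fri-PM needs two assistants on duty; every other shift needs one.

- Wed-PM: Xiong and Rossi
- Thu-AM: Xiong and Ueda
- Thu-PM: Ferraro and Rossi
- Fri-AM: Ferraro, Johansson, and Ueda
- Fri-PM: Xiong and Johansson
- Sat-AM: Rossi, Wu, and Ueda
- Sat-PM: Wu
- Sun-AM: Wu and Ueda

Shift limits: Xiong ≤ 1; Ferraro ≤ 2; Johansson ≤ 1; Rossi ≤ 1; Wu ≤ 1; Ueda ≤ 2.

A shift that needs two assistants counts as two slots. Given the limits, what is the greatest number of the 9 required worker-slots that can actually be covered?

8

Total capacity across all assistants is 1+2+1+1+1+2 = 8, and 9 slots are needed, so at most 8 can be filled.
An assignment achieving 8: Wed-PM→Xiong, Thu-AM→Ueda, Thu-PM→Ferraro, Fri-AM→Ferraro, Fri-PM→Johansson, Sat-AM→Rossi, Sat-PM→Wu, Sun-AM→Ueda.
Loads: Xiong 1/1, Ferraro 2/2, Johansson 1/1, Rossi 1/1, Wu 1/1, Ueda 2/2.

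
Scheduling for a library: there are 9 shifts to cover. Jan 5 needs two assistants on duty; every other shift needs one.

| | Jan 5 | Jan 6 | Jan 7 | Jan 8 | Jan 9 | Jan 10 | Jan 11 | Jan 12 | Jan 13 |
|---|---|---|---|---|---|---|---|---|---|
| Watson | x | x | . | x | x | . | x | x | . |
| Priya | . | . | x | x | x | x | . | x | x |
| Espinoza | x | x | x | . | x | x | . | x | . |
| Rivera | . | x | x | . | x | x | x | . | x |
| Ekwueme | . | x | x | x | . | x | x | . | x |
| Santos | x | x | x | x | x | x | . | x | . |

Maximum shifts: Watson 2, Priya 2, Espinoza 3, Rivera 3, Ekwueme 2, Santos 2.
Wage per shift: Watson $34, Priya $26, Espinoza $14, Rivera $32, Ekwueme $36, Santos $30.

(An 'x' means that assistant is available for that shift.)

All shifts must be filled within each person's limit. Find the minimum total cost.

$250

Picking the cheapest available assistant for each shift independently would cost $198, but that ignores the shift limits.
An optimal schedule: Jan 5→Espinoza+Santos, Jan 6→Espinoza, Jan 7→Santos, Jan 8→Priya, Jan 9→Rivera, Jan 10→Rivera, Jan 11→Rivera, Jan 12→Espinoza, Jan 13→Priya.
Total: 14 + 30 + 14 + 30 + 26 + 32 + 32 + 32 + 14 + 26 = $250.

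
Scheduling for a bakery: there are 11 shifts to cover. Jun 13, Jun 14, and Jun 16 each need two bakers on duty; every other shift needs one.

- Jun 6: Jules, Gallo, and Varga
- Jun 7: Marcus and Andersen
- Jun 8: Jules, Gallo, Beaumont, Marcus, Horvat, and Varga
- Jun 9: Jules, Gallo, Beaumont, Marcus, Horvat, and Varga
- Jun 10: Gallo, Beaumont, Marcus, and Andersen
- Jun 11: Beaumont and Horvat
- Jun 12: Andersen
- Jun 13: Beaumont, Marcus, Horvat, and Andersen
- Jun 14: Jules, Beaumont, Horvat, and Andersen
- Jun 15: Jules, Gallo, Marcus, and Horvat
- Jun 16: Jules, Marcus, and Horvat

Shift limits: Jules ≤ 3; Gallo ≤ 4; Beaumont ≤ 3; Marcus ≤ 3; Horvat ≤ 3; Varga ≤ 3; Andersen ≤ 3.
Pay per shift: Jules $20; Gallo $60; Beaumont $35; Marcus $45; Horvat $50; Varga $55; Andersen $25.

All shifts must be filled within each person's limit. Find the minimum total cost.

$475

Jun 12 can only be covered by Andersen, so that assignment is forced.
Picking the cheapest available baker for each shift independently would cost $360, but that ignores the shift limits.
An optimal schedule: Jun 6→Jules, Jun 7→Andersen, Jun 8→Beaumont, Jun 9→Marcus, Jun 10→Andersen, Jun 11→Beaumont, Jun 12→Andersen, Jun 13→Marcus+Horvat, Jun 14→Beaumont+Horvat, Jun 15→Jules, Jun 16→Jules+Marcus.
Total: 20 + 25 + 35 + 45 + 25 + 35 + 25 + 45 + 50 + 35 + 50 + 20 + 20 + 45 = $475.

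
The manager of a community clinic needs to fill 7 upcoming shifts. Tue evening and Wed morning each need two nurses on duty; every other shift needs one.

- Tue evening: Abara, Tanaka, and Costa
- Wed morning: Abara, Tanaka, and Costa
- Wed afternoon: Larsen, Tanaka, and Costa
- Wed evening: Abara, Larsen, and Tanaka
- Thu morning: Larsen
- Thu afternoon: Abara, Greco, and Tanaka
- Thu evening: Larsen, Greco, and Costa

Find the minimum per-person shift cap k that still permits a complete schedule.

With 5 nurses and 9 worker-slots to fill, someone must work at least ⌈9/5⌉ = 2 shifts, so k ≥ 2.
k = 2 works: Tue evening→Abara+Tanaka, Wed morning→Abara+Tanaka, Wed afternoon→Costa, Wed evening→Larsen, Thu morning→Larsen, Thu afternoon→Greco, Thu evening→Greco.
Loads: Abara 2, Larsen 2, Greco 2, Tanaka 2, Costa 1 — all ≤ 2.

2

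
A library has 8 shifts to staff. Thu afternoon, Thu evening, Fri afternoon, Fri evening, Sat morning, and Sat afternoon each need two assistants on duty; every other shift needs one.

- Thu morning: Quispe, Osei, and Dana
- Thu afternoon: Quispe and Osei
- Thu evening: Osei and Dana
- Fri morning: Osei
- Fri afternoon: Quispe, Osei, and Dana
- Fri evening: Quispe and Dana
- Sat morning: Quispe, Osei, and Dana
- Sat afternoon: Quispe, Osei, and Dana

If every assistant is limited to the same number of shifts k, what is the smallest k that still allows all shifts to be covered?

With 3 assistants and 14 worker-slots to fill, someone must work at least ⌈14/3⌉ = 5 shifts, so k ≥ 5.
k = 5 works: Thu morning→Quispe, Thu afternoon→Quispe+Osei, Thu evening→Osei+Dana, Fri morning→Osei, Fri afternoon→Quispe+Osei, Fri evening→Quispe+Dana, Sat morning→Quispe+Dana, Sat afternoon→Osei+Dana.
Loads: Quispe 5, Osei 5, Dana 4 — all ≤ 5.

5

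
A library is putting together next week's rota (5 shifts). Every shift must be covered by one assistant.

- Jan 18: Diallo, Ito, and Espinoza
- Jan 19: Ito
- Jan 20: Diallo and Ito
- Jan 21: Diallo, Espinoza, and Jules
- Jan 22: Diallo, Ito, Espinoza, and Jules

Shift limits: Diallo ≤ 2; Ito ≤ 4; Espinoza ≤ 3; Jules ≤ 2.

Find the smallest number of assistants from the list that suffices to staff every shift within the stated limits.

5 slots to fill and no one can take more than 4, so at least ⌈5/4⌉ = 2 assistants are needed.
Diallo and Ito alone can cover everything: Jan 18→Diallo, Jan 19→Ito, Jan 20→Ito, Jan 21→Diallo, Jan 22→Ito.

2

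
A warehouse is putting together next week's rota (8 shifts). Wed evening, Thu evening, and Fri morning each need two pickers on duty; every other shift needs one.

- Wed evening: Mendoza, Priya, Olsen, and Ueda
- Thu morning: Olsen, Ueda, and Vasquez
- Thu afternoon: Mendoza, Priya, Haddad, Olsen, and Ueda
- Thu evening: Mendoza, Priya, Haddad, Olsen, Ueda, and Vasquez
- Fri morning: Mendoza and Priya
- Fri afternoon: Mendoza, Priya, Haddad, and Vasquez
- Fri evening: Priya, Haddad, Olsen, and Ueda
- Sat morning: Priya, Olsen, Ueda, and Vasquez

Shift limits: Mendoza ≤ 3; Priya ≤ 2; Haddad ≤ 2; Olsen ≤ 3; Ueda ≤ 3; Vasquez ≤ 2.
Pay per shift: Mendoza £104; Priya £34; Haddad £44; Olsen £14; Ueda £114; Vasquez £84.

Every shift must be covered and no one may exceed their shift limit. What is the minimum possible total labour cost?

Fri morning can only be covered by Mendoza and Priya, so that assignment is forced.
Picking the cheapest available picker for each shift independently would cost £324, but that ignores the shift limits.
An optimal schedule: Wed evening→Olsen+Mendoza, Thu morning→Olsen, Thu afternoon→Haddad, Thu evening→Haddad+Vasquez, Fri morning→Priya+Mendoza, Fri afternoon→Priya, Fri evening→Olsen, Sat morning→Vasquez.
Total: 14 + 104 + 14 + 44 + 44 + 84 + 34 + 104 + 34 + 14 + 84 = £574.

£574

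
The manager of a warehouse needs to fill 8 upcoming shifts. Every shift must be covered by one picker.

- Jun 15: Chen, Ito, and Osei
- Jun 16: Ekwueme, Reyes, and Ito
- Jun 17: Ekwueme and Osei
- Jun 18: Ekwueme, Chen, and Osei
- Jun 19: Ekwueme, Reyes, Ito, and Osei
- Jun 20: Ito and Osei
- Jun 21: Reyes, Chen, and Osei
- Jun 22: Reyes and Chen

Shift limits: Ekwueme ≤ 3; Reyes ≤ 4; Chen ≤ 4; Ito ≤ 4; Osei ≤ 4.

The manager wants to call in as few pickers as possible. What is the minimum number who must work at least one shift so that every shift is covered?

2

8 slots to fill and no one can take more than 4, so at least ⌈8/4⌉ = 2 pickers are needed.
Reyes and Osei alone can cover everything: Jun 15→Osei, Jun 16→Reyes, Jun 17→Osei, Jun 18→Osei, Jun 19→Reyes, Jun 20→Osei, Jun 21→Reyes, Jun 22→Reyes.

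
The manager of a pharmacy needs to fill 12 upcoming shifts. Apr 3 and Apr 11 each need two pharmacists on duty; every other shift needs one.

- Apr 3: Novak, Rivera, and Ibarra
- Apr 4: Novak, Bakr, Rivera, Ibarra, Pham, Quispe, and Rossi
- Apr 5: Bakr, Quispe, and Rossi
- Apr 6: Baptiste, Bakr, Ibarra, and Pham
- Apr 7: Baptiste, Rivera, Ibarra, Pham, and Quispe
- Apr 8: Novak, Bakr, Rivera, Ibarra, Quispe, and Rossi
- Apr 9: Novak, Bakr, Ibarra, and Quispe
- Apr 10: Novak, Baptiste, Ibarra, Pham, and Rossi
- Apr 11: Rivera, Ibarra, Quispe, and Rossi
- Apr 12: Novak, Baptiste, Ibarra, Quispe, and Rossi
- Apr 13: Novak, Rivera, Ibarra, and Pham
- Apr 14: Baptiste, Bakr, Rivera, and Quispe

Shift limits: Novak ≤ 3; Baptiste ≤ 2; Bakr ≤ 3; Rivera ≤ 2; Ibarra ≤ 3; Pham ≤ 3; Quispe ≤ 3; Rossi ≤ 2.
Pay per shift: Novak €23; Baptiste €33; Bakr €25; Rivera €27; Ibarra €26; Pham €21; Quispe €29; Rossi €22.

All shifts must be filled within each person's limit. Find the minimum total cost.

€329

Picking the cheapest available pharmacist for each shift independently would cost €316, but that ignores the shift limits.
An optimal schedule: Apr 3→Novak+Ibarra, Apr 4→Bakr, Apr 5→Rossi, Apr 6→Pham, Apr 7→Pham, Apr 8→Bakr, Apr 9→Novak, Apr 10→Novak, Apr 11→Rossi+Ibarra, Apr 12→Ibarra, Apr 13→Pham, Apr 14→Bakr.
Total: 23 + 26 + 25 + 22 + 21 + 21 + 25 + 23 + 23 + 22 + 26 + 26 + 21 + 25 = €329.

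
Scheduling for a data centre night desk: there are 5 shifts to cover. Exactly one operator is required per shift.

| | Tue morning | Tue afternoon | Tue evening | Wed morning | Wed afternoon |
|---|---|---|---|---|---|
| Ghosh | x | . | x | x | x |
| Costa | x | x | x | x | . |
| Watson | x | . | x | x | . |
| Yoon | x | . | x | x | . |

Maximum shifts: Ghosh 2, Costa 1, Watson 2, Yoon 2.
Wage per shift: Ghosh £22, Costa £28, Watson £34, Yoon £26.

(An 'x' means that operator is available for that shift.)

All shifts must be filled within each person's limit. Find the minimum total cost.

Tue afternoon can only be covered by Costa, so that assignment is forced.
Wed afternoon can only be covered by Ghosh, so that assignment is forced.
Picking the cheapest available operator for each shift independently would cost £116, but that ignores the shift limits.
An optimal schedule: Tue morning→Ghosh, Tue afternoon→Costa, Tue evening→Yoon, Wed morning→Yoon, Wed afternoon→Ghosh.
Total: 22 + 28 + 26 + 26 + 22 = £124.

£124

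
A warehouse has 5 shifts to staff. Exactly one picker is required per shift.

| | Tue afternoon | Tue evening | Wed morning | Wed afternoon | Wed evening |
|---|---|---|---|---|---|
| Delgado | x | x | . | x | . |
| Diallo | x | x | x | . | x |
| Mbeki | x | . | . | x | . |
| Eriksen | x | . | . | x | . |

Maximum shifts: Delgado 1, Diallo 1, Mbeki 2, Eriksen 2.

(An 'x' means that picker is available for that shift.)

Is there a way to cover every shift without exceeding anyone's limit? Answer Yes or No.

No

Total capacity is 6 and 5 slots are needed, so capacity alone doesn't rule it out.
Shifts {Wed morning, Wed evening} need 2 worker-slots in total, but the pickers available for any of those shifts (Diallo) can supply at most 1 among them. So no valid schedule exists.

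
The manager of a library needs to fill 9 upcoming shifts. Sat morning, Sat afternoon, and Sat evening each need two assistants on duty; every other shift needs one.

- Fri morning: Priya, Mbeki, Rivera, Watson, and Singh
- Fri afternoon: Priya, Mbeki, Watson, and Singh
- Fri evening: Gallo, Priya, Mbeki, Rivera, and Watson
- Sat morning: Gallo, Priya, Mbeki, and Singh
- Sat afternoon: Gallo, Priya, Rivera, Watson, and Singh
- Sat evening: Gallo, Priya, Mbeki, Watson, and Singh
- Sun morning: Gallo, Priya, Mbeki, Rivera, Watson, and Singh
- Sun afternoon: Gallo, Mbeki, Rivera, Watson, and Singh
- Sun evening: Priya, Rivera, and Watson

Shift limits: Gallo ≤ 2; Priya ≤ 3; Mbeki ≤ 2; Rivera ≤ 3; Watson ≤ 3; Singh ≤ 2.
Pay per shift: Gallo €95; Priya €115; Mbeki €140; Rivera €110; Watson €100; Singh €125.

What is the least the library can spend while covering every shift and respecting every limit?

€1290

Picking the cheapest available assistant for each shift independently would cost €1185, but that ignores the shift limits.
An optimal schedule: Fri morning→Watson, Fri afternoon→Watson, Fri evening→Gallo, Sat morning→Gallo+Priya, Sat afternoon→Rivera+Priya, Sat evening→Priya+Singh, Sun morning→Rivera, Sun afternoon→Rivera, Sun evening→Watson.
Total: 100 + 100 + 95 + 95 + 115 + 110 + 115 + 115 + 125 + 110 + 110 + 100 = €1290.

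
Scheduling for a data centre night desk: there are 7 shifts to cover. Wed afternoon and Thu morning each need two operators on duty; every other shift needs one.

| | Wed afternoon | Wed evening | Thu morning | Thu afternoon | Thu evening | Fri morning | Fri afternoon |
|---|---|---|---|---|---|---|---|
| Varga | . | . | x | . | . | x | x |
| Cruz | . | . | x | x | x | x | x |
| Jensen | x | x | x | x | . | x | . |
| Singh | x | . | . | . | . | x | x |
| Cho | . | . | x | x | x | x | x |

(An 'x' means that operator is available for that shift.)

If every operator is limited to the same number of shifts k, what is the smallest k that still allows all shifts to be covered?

2

With 5 operators and 9 worker-slots to fill, someone must work at least ⌈9/5⌉ = 2 shifts, so k ≥ 2.
k = 2 works: Wed afternoon→Jensen+Singh, Wed evening→Jensen, Thu morning→Varga+Cho, Thu afternoon→Cruz, Thu evening→Cruz, Fri morning→Singh, Fri afternoon→Varga.
Loads: Varga 2, Cruz 2, Jensen 2, Singh 2, Cho 1 — all ≤ 2.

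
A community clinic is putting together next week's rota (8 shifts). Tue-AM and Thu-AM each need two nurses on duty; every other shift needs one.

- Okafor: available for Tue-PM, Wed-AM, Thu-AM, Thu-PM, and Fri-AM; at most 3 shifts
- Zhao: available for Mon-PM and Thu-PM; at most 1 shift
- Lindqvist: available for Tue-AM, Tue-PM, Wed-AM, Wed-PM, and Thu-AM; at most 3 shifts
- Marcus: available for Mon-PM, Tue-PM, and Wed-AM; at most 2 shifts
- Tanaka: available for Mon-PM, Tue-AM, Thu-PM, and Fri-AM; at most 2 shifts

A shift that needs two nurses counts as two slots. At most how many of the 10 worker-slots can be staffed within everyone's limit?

Total capacity across all nurses is 3+1+3+2+2 = 11, and 10 slots are needed, so at most 10 can be filled.
An assignment achieving 10: Mon-PM→Zhao, Tue-AM→Lindqvist+Tanaka, Tue-PM→Okafor, Wed-AM→Marcus, Wed-PM→Lindqvist, Thu-AM→Okafor+Lindqvist, Thu-PM→Tanaka, Fri-AM→Okafor.
Loads: Okafor 3/3, Zhao 1/1, Lindqvist 3/3, Marcus 1/2, Tanaka 2/2.

10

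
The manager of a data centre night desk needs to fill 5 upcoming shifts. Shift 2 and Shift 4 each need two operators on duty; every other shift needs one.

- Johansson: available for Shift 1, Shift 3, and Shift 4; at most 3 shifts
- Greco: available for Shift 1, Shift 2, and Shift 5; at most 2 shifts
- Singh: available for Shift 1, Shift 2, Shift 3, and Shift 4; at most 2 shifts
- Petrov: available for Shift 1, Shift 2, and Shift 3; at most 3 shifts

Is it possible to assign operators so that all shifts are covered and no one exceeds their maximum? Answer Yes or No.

Shift 4 can only be covered by Johansson and Singh, so that assignment is forced.
Shift 5 can only be covered by Greco, so that assignment is forced.
One valid schedule: Shift 1→Johansson, Shift 2→Greco+Singh, Shift 3→Johansson, Shift 4→Johansson+Singh, Shift 5→Greco.
Loads: Johansson 3/3, Greco 2/2, Singh 2/2, Petrov 0/3 — all within limits.

Yes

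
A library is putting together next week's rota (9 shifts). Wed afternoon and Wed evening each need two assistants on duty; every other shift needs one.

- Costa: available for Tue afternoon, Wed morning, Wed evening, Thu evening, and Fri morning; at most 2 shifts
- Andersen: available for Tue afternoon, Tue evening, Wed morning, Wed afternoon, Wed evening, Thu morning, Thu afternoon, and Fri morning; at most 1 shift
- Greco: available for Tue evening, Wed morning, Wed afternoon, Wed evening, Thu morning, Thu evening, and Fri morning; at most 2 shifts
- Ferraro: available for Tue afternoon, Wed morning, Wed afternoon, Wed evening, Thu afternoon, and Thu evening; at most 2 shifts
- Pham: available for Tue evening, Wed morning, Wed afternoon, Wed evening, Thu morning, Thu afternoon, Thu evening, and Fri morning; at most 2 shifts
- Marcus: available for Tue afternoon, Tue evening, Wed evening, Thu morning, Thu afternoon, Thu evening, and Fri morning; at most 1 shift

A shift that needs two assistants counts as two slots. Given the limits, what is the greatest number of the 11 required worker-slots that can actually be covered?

Total capacity across all assistants is 2+1+2+2+2+1 = 10, and 11 slots are needed, so at most 10 can be filled.
An assignment achieving 10: Tue afternoon→Costa, Tue evening→Andersen, Wed morning→Costa, Wed afternoon→Greco+Ferraro, Wed evening→Marcus, Thu morning→Greco, Thu afternoon→Ferraro, Thu evening→Pham, Fri morning→Pham.
Loads: Costa 2/2, Andersen 1/1, Greco 2/2, Ferraro 2/2, Pham 2/2, Marcus 1/1.

10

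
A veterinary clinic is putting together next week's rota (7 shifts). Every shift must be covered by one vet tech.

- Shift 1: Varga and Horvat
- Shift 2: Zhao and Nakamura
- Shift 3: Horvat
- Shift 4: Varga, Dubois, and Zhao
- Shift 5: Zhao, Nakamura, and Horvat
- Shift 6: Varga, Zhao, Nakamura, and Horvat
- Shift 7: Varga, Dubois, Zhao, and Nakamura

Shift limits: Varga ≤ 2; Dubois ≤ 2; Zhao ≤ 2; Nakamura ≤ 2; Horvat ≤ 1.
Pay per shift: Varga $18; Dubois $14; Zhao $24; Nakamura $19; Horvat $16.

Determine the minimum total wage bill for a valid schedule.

$118

Shift 3 can only be covered by Horvat, so that assignment is forced.
Picking the cheapest available vet tech for each shift independently would cost $111, but that ignores the shift limits.
An optimal schedule: Shift 1→Varga, Shift 2→Nakamura, Shift 3→Horvat, Shift 4→Dubois, Shift 5→Nakamura, Shift 6→Varga, Shift 7→Dubois.
Total: 18 + 19 + 16 + 14 + 19 + 18 + 14 = $118.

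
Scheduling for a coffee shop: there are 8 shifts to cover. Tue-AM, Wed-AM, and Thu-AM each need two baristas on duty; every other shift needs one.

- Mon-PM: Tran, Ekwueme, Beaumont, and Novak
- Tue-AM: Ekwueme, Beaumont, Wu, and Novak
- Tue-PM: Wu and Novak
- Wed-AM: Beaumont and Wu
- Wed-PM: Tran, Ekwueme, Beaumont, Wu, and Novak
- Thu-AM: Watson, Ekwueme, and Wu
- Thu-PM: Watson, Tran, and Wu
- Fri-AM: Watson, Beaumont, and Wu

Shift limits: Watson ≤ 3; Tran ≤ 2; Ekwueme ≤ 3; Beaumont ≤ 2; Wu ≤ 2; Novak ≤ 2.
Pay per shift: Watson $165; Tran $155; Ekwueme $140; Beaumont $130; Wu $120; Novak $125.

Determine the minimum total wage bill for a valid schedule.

$1480

Wed-AM can only be covered by Beaumont and Wu, so that assignment is forced.
Picking the cheapest available barista for each shift independently would cost $1360, but that ignores the shift limits.
An optimal schedule: Mon-PM→Ekwueme, Tue-AM→Novak+Ekwueme, Tue-PM→Novak, Wed-AM→Wu+Beaumont, Wed-PM→Tran, Thu-AM→Wu+Ekwueme, Thu-PM→Tran, Fri-AM→Beaumont.
Total: 140 + 125 + 140 + 125 + 120 + 130 + 155 + 120 + 140 + 155 + 130 = $1480.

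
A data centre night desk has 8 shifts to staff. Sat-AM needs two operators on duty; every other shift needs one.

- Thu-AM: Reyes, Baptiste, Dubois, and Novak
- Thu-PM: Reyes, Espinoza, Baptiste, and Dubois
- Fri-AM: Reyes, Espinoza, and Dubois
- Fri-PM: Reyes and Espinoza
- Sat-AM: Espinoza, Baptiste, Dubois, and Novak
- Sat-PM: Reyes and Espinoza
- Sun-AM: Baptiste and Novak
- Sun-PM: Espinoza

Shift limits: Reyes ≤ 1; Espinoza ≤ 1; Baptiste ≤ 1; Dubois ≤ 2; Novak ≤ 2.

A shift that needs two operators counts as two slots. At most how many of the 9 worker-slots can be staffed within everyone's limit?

7

Total capacity across all operators is 1+1+1+2+2 = 7, and 9 slots are needed, so at most 7 can be filled.
An assignment achieving 7: Thu-AM→Novak, Thu-PM→Dubois, Fri-AM→Dubois, Fri-PM→Reyes, Sat-AM→Novak, Sun-AM→Baptiste, Sun-PM→Espinoza.
Loads: Reyes 1/1, Espinoza 1/1, Baptiste 1/1, Dubois 2/2, Novak 2/2.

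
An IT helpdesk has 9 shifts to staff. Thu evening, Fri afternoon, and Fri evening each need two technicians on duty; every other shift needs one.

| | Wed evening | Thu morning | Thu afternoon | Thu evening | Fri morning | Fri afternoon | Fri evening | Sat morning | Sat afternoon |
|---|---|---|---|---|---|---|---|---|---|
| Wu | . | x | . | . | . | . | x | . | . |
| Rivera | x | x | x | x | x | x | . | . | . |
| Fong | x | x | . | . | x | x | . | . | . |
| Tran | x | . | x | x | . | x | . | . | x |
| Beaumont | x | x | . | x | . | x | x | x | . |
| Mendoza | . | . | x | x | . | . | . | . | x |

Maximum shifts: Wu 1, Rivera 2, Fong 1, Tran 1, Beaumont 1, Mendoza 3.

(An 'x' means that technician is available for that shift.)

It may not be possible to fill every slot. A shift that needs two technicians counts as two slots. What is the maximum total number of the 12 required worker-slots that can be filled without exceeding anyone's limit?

9

Total capacity across all technicians is 1+2+1+1+1+3 = 9, and 12 slots are needed, so at most 9 can be filled.
An assignment achieving 9: Wed evening→Rivera, Thu morning→Fong, Thu afternoon→Mendoza, Thu evening→Tran+Mendoza, Fri morning→Rivera, Fri evening→Wu, Sat morning→Beaumont, Sat afternoon→Mendoza.
Loads: Wu 1/1, Rivera 2/2, Fong 1/1, Tran 1/1, Beaumont 1/1, Mendoza 3/3.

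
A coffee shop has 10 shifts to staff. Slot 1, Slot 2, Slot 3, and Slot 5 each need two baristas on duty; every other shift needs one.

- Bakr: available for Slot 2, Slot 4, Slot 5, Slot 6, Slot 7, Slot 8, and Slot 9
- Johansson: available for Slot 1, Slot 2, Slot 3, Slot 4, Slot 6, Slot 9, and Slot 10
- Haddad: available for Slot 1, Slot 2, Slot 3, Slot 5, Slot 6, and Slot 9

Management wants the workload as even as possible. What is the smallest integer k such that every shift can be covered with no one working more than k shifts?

With 3 baristas and 14 worker-slots to fill, someone must work at least ⌈14/3⌉ = 5 shifts, so k ≥ 5.
k = 5 works: Slot 1→Johansson+Haddad, Slot 2→Bakr+Johansson, Slot 3→Johansson+Haddad, Slot 4→Bakr, Slot 5→Bakr+Haddad, Slot 6→Johansson, Slot 7→Bakr, Slot 8→Bakr, Slot 9→Haddad, Slot 10→Johansson.
Loads: Bakr 5, Johansson 5, Haddad 4 — all ≤ 5.

5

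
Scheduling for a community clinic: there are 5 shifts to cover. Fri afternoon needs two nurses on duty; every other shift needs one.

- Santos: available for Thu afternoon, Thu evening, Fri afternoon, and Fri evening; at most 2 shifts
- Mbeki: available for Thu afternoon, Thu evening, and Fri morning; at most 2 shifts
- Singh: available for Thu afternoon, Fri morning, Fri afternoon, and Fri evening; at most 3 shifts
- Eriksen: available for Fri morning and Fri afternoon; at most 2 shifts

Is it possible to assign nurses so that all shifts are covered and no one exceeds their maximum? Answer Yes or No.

One valid schedule: Thu afternoon→Mbeki, Thu evening→Santos, Fri morning→Mbeki, Fri afternoon→Singh+Eriksen, Fri evening→Santos.
Loads: Santos 2/2, Mbeki 2/2, Singh 1/3, Eriksen 1/2 — all within limits.

Yes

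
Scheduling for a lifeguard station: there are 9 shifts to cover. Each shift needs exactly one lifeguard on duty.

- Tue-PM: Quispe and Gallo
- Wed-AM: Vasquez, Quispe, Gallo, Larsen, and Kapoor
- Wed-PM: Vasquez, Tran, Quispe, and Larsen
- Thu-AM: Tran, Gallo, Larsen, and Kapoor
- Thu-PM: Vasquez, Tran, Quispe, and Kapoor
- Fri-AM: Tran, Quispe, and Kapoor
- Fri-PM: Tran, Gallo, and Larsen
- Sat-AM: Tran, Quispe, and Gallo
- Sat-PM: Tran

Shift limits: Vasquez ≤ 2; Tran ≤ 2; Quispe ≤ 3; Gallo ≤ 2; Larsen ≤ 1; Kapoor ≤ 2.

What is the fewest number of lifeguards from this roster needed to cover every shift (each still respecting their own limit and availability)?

4

9 slots to fill and no one can take more than 3, so at least ⌈9/3⌉ = 3 lifeguards are needed.
Any 3 lifeguards together have capacity at most 3+2+2 = 7 < 9 slots, so 3 can never suffice.
Vasquez, Tran, Quispe, and Gallo alone can cover everything: Tue-PM→Quispe, Wed-AM→Vasquez, Wed-PM→Vasquez, Thu-AM→Tran, Thu-PM→Quispe, Fri-AM→Quispe, Fri-PM→Gallo, Sat-AM→Gallo, Sat-PM→Tran.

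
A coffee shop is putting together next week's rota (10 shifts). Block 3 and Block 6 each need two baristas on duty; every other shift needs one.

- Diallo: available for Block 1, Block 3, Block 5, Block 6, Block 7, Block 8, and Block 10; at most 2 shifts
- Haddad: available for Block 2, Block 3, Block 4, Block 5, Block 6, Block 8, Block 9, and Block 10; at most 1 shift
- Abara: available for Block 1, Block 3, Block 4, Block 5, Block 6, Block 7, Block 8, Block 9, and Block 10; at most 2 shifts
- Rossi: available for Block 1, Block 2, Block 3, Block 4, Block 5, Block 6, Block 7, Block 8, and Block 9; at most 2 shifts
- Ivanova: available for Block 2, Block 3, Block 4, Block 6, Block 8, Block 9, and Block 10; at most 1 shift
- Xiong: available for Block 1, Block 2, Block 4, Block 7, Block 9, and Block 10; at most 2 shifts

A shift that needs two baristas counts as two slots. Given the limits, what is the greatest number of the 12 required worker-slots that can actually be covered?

Total capacity across all baristas is 2+1+2+2+1+2 = 10, and 12 slots are needed, so at most 10 can be filled.
An assignment achieving 10: Block 1→Diallo, Block 2→Haddad, Block 3→Abara+Rossi, Block 4→Rossi, Block 5→Diallo, Block 6→Ivanova, Block 7→Abara, Block 9→Xiong, Block 10→Xiong.
Loads: Diallo 2/2, Haddad 1/1, Abara 2/2, Rossi 2/2, Ivanova 1/1, Xiong 2/2.

10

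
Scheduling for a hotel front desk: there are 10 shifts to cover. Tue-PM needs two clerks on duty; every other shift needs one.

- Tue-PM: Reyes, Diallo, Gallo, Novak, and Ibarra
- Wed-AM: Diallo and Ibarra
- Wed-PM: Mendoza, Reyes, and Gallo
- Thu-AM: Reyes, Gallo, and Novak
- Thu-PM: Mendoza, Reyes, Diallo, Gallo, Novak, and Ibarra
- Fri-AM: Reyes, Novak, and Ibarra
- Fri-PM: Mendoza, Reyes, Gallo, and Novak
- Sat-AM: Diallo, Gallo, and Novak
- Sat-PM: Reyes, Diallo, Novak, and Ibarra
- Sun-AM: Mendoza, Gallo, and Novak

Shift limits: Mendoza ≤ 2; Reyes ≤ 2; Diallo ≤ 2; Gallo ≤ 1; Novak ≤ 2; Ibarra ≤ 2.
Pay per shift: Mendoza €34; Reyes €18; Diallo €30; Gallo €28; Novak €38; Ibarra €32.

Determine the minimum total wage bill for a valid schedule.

Picking the cheapest available clerk for each shift independently would cost €240, but that ignores the shift limits.
An optimal schedule: Tue-PM→Novak+Ibarra, Wed-AM→Diallo, Wed-PM→Mendoza, Thu-AM→Reyes, Thu-PM→Ibarra, Fri-AM→Reyes, Fri-PM→Gallo, Sat-AM→Diallo, Sat-PM→Novak, Sun-AM→Mendoza.
Total: 38 + 32 + 30 + 34 + 18 + 32 + 18 + 28 + 30 + 38 + 34 = €332.

€332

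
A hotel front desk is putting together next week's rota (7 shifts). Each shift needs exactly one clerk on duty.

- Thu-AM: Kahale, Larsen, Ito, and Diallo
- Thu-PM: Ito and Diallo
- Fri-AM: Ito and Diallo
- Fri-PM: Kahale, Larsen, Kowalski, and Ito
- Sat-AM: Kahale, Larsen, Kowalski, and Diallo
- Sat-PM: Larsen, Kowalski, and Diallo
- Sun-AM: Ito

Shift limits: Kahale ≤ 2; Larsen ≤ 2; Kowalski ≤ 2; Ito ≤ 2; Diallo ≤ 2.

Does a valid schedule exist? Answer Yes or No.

Sun-AM can only be covered by Ito, so that assignment is forced.
One valid schedule: Thu-AM→Kahale, Thu-PM→Ito, Fri-AM→Diallo, Fri-PM→Kahale, Sat-AM→Larsen, Sat-PM→Larsen, Sun-AM→Ito.
Loads: Kahale 2/2, Larsen 2/2, Kowalski 0/2, Ito 2/2, Diallo 1/2 — all within limits.

Yes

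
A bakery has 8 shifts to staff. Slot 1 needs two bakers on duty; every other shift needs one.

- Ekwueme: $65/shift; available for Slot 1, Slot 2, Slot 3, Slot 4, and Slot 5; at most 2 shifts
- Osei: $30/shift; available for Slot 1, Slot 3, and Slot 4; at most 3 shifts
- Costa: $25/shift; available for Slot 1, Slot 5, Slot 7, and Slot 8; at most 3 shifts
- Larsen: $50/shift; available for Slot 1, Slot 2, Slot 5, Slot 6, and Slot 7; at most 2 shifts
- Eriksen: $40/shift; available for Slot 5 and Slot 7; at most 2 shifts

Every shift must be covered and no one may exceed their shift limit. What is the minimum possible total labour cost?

$305

Slot 6 can only be covered by Larsen, so that assignment is forced.
Slot 8 can only be covered by Costa, so that assignment is forced.
Picking the cheapest available baker for each shift independently would cost $290, but that ignores the shift limits.
An optimal schedule: Slot 1→Costa+Osei, Slot 2→Larsen, Slot 3→Osei, Slot 4→Osei, Slot 5→Eriksen, Slot 6→Larsen, Slot 7→Costa, Slot 8→Costa.
Total: 25 + 30 + 50 + 30 + 30 + 40 + 50 + 25 + 25 = $305.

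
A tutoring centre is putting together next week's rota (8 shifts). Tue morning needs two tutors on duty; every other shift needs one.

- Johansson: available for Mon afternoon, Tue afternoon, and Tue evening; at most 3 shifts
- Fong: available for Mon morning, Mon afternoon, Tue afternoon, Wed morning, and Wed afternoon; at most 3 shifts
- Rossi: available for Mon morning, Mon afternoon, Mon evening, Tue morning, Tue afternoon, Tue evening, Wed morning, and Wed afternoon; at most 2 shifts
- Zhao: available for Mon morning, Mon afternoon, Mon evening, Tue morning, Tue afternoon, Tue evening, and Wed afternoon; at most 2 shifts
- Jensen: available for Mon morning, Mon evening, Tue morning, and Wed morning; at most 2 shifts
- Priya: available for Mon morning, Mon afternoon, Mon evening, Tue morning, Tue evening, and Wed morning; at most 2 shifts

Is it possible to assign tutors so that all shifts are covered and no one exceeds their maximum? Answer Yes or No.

One valid schedule: Mon morning→Fong, Mon afternoon→Johansson, Mon evening→Rossi, Tue morning→Rossi+Zhao, Tue afternoon→Johansson, Tue evening→Johansson, Wed morning→Fong, Wed afternoon→Fong.
Loads: Johansson 3/3, Fong 3/3, Rossi 2/2, Zhao 1/2, Jensen 0/2, Priya 0/2 — all within limits.

Yes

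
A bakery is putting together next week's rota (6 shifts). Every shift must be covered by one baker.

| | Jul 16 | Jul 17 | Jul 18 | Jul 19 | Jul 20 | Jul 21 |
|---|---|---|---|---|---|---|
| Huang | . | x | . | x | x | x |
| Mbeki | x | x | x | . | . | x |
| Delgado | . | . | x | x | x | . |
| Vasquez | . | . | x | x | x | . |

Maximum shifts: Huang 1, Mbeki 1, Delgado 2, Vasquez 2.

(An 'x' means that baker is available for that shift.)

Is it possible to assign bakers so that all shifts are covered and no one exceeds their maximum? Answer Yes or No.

Total capacity is 6 and 6 slots are needed, so capacity alone doesn't rule it out.
Shifts {Jul 16, Jul 17, Jul 21} need 3 worker-slots in total, but the bakers available for any of those shifts (Huang and Mbeki) can supply at most 2 among them. So no valid schedule exists.

No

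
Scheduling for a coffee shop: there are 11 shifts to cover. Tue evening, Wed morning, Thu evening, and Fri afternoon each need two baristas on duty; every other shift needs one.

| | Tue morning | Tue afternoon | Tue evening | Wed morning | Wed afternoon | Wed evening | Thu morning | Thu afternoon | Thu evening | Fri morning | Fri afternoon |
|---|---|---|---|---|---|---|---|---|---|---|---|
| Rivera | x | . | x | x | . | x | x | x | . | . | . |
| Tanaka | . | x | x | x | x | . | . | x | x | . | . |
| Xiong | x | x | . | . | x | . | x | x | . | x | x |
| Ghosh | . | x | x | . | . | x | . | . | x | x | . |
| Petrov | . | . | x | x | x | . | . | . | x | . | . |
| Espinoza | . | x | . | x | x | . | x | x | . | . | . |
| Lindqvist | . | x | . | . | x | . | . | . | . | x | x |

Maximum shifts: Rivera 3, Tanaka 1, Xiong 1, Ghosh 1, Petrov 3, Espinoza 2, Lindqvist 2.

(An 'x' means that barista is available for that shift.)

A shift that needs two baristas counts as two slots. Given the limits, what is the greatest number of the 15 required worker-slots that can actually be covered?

13

Total capacity across all baristas is 3+1+1+1+3+2+2 = 13, and 15 slots are needed, so at most 13 can be filled.
An assignment achieving 13: Tue morning→Rivera, Tue evening→Petrov, Wed morning→Petrov+Espinoza, Wed afternoon→Petrov, Wed evening→Rivera, Thu morning→Rivera, Thu afternoon→Espinoza, Thu evening→Tanaka+Ghosh, Fri morning→Lindqvist, Fri afternoon→Xiong+Lindqvist.
Loads: Rivera 3/3, Tanaka 1/1, Xiong 1/1, Ghosh 1/1, Petrov 3/3, Espinoza 2/2, Lindqvist 2/2.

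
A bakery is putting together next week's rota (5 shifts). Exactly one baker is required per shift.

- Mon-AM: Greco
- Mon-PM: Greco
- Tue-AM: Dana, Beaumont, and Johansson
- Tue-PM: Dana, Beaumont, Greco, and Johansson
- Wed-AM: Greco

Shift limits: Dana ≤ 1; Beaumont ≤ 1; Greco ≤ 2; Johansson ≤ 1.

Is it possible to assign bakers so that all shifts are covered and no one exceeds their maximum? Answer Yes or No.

No

Total capacity is 5 and 5 slots are needed, so capacity alone doesn't rule it out.
Shifts {Mon-AM, Mon-PM, Wed-AM} need 3 worker-slots in total, but the bakers available for any of those shifts (Greco) can supply at most 2 among them. So no valid schedule exists.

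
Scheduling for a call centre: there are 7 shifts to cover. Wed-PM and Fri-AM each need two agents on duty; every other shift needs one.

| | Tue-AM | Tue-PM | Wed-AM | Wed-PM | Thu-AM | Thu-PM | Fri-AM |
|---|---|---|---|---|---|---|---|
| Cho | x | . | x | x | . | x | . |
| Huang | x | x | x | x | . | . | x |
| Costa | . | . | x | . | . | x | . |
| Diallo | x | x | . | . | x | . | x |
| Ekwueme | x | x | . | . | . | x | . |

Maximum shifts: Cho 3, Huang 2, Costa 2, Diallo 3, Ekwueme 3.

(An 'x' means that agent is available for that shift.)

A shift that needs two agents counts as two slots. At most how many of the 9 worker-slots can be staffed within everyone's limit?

9

Total capacity across all agents is 3+2+2+3+3 = 13, and 9 slots are needed, so at most 9 can be filled.
An assignment achieving 9: Tue-AM→Ekwueme, Tue-PM→Diallo, Wed-AM→Cho, Wed-PM→Cho+Huang, Thu-AM→Diallo, Thu-PM→Cho, Fri-AM→Huang+Diallo.
Loads: Cho 3/3, Huang 2/2, Costa 0/2, Diallo 3/3, Ekwueme 1/3.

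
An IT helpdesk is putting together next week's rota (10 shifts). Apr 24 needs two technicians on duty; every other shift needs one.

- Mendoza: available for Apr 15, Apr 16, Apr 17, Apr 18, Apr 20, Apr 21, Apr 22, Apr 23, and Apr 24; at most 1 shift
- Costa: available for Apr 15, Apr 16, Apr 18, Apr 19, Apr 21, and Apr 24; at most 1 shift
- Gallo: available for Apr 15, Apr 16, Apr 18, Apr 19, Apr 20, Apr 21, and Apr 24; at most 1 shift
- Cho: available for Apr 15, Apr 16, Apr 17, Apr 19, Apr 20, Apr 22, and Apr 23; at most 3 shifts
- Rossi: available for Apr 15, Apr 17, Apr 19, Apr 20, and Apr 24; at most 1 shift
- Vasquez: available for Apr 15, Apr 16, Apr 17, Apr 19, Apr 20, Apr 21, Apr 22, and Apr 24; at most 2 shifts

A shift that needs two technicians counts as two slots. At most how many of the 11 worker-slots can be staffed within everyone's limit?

9

Total capacity across all technicians is 1+1+1+3+1+2 = 9, and 11 slots are needed, so at most 9 can be filled.
An assignment achieving 9: Apr 16→Cho, Apr 17→Cho, Apr 18→Costa, Apr 19→Rossi, Apr 20→Vasquez, Apr 21→Gallo, Apr 22→Cho, Apr 23→Mendoza, Apr 24→Vasquez.
Loads: Mendoza 1/1, Costa 1/1, Gallo 1/1, Cho 3/3, Rossi 1/1, Vasquez 2/2.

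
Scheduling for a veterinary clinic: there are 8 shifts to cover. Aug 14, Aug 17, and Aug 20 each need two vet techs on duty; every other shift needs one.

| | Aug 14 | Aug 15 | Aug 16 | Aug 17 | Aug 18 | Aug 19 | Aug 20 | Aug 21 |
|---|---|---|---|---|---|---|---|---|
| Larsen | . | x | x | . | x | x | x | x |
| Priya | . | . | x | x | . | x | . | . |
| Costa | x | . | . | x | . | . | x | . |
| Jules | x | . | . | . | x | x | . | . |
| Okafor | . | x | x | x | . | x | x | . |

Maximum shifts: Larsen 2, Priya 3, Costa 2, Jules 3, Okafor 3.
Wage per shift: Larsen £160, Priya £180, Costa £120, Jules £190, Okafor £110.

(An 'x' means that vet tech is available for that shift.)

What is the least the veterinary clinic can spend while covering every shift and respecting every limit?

Aug 14 can only be covered by Costa and Jules, so that assignment is forced.
Aug 21 can only be covered by Larsen, so that assignment is forced.
Picking the cheapest available vet tech for each shift independently would cost £1420, but that ignores the shift limits.
An optimal schedule: Aug 14→Costa+Jules, Aug 15→Okafor, Aug 16→Priya, Aug 17→Okafor+Priya, Aug 18→Larsen, Aug 19→Priya, Aug 20→Okafor+Costa, Aug 21→Larsen.
Total: 120 + 190 + 110 + 180 + 110 + 180 + 160 + 180 + 110 + 120 + 160 = £1620.

£1620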